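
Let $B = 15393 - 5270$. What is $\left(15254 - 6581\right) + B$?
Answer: $18796$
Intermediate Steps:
$B = 10123$ ($B = 15393 - 5270 = 10123$)
$\left(15254 - 6581\right) + B = \left(15254 - 6581\right) + 10123 = 8673 + 10123 = 18796$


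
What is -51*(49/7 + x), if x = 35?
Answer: -2142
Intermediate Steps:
-51*(49/7 + x) = -51*(49/7 + 35) = -51*(49*(⅐) + 35) = -51*(7 + 35) = -51*42 = -2142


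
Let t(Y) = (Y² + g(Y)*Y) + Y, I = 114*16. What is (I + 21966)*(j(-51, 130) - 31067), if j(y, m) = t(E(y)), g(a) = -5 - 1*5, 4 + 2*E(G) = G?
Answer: -1430409435/2 ≈ -7.1520e+8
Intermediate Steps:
I = 1824
E(G) = -2 + G/2
g(a) = -10 (g(a) = -5 - 5 = -10)
t(Y) = Y² - 9*Y (t(Y) = (Y² - 10*Y) + Y = Y² - 9*Y)
j(y, m) = (-11 + y/2)*(-2 + y/2) (j(y, m) = (-2 + y/2)*(-9 + (-2 + y/2)) = (-2 + y/2)*(-11 + y/2) = (-11 + y/2)*(-2 + y/2))
(I + 21966)*(j(-51, 130) - 31067) = (1824 + 21966)*((-22 - 51)*(-4 - 51)/4 - 31067) = 23790*((¼)*(-73)*(-55) - 31067) = 23790*(4015/4 - 31067) = 23790*(-120253/4) = -1430409435/2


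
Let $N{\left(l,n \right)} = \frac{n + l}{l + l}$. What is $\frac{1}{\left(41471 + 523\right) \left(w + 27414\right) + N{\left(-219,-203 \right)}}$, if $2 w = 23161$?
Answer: $\frac{219}{358620172438} \approx 6.1067 \cdot 10^{-10}$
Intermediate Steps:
$w = \frac{23161}{2}$ ($w = \frac{1}{2} \cdot 23161 = \frac{23161}{2} \approx 11581.0$)
$N{\left(l,n \right)} = \frac{l + n}{2 l}$
$\frac{1}{\left(41471 + 523\right) \left(w + 27414\right) + N{\left(-219,-203 \right)}} = \frac{1}{\left(41471 + 523\right) \left(\frac{23161}{2} + 27414\right) + \frac{-219 - 203}{2 \left(-219\right)}} = \frac{1}{41994 \cdot \frac{77989}{2} + \frac{1}{2} \left(- \frac{1}{219}\right) \left(-422\right)} = \frac{1}{1637535033 + \frac{211}{219}} = \frac{1}{\frac{358620172438}{219}} = \frac{219}{358620172438}$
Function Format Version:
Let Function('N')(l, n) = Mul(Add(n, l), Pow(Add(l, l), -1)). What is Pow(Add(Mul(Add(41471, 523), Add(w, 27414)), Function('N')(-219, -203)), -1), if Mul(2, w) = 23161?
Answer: Rational(219, 358620172438) ≈ 6.1067e-10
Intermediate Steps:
w = Rational(23161, 2) (w = Mul(Rational(1, 2), 23161) = Rational(23161, 2) ≈ 11581.)
Function('N')(l, n) = Mul(Rational(1, 2), Pow(l, -1), Add(l, n)) (Function('N')(l, n) = Mul(Add(l, n), Pow(Mul(2, l), -1)) = Mul(Add(l, n), Mul(Rational(1, 2), Pow(l, -1))) = Mul(Rational(1, 2), Pow(l, -1), Add(l, n)))
Pow(Add(Mul(Add(41471, 523), Add(w, 27414)), Function('N')(-219, -203)), -1) = Pow(Add(Mul(Add(41471, 523), Add(Rational(23161, 2), 27414)), Mul(Rational(1, 2), Pow(-219, -1), Add(-219, -203))), -1) = Pow(Add(Mul(41994, Rational(77989, 2)), Mul(Rational(1, 2), Rational(-1, 219), -422)), -1) = Pow(Add(1637535033, Rational(211, 219)), -1) = Pow(Rational(358620172438, 219), -1) = Rational(219, 358620172438)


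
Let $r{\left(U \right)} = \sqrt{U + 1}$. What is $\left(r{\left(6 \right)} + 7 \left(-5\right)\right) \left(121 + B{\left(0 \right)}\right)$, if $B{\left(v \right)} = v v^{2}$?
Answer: $-4235 + 121 \sqrt{7} \approx -3914.9$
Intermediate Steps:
$r{\left(U \right)} = \sqrt{1 + U}$
$B{\left(v \right)} = v^{3}$
$\left(r{\left(6 \right)} + 7 \left(-5\right)\right) \left(121 + B{\left(0 \right)}\right) = \left(\sqrt{1 + 6} + 7 \left(-5\right)\right) \left(121 + 0^{3}\right) = \left(\sqrt{7} - 35\right) \left(121 + 0\right) = \left(-35 + \sqrt{7}\right) 121 = -4235 + 121 \sqrt{7}$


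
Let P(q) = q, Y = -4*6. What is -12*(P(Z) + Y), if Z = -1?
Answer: 300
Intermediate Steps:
Y = -24
-12*(P(Z) + Y) = -12*(-1 - 24) = -12*(-25) = 300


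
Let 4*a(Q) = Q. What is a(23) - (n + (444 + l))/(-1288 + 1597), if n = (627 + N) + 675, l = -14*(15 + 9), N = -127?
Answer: 1975/1236 ≈ 1.5979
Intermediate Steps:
a(Q) = Q/4
l = -336 (l = -14*24 = -336)
n = 1175 (n = (627 - 127) + 675 = 500 + 675 = 1175)
a(23) - (n + (444 + l))/(-1288 + 1597) = (¼)*23 - (1175 + (444 - 336))/(-1288 + 1597) = 23/4 - (1175 + 108)/309 = 23/4 - 1283/309 = 1975/1236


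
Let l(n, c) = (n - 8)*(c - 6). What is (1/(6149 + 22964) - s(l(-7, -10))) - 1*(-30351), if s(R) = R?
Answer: 876621544/29113 ≈ 30111.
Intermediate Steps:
l(n, c) = (-8 + n)*(-6 + c)
(1/(6149 + 22964) - s(l(-7, -10))) - 1*(-30351) = (1/(6149 + 22964) - (48 - 8*(-10) - 6*(-7) - 10*(-7))) - 1*(-30351) = (1/29113 - (48 + 80 + 42 + 70)) + 30351 = (1/29113 - 1*240) + 30351 = (1/29113 - 240) + 30351 = -6987119/29113 + 30351 = 876621544/29113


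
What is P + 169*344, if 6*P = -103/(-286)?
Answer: 99761479/1716 ≈ 58136.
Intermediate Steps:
P = 103/1716 (P = (-103/(-286))/6 = (-103*(-1/286))/6 = (⅙)*(103/286) = 103/1716 ≈ 0.060023)
P + 169*344 = 103/1716 + 169*344 = 103/1716 + 58136 = 99761479/1716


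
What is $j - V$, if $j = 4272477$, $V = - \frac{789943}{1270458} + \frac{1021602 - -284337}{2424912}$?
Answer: $\frac{313391163321529213}{73351163088} \approx 4.2725 \cdot 10^{6}$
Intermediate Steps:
$V = - \frac{6104800237}{73351163088}$ ($V = \left(-789943\right) \frac{1}{1270458} + \left(1021602 + 284337\right) \frac{1}{2424912} = - \frac{112849}{181494} + 1305939 \cdot \frac{1}{2424912} = - \frac{112849}{181494} + \frac{435313}{808304} = - \frac{6104800237}{73351163088} \approx -0.083227$)
$j - V = 4272477 - - \frac{6104800237}{73351163088} = 4272477 + \frac{6104800237}{73351163088} = \frac{313391163321529213}{73351163088}$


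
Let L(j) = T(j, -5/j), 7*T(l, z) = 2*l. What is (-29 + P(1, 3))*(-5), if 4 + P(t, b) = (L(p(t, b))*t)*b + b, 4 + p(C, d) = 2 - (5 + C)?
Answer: 1290/7 ≈ 184.29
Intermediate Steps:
T(l, z) = 2*l/7 (T(l, z) = (2*l)/7 = 2*l/7)
p(C, d) = -7 - C (p(C, d) = -4 + (2 - (5 + C)) = -4 + (2 + (-5 - C)) = -4 + (-3 - C) = -7 - C)
L(j) = 2*j/7
P(t, b) = -4 + b + b*t*(-2 - 2*t/7) (P(t, b) = -4 + (((2*(-7 - t)/7)*t)*b + b) = -4 + (((-2 - 2*t/7)*t)*b + b) = -4 + ((t*(-2 - 2*t/7))*b + b) = -4 + (b*t*(-2 - 2*t/7) + b) = -4 + (b + b*t*(-2 - 2*t/7)) = -4 + b + b*t*(-2 - 2*t/7))
(-29 + P(1, 3))*(-5) = (-29 + (-4 + 3 - 2/7*3*1*(7 + 1)))*(-5) = (-29 + (-4 + 3 - 2/7*3*1*8))*(-5) = (-29 + (-4 + 3 - 48/7))*(-5) = (-29 - 55/7)*(-5) = -258/7*(-5) = 1290/7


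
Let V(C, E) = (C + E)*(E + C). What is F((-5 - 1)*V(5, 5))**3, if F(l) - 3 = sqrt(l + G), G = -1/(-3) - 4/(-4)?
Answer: (9 + 2*I*sqrt(1347))**3/27 ≈ -5361.0 - 13987.0*I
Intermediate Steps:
G = 4/3 (G = -1*(-1/3) - 4*(-1/4) = 1/3 + 1 = 4/3 ≈ 1.3333)
V(C, E) = (C + E)**2 (V(C, E) = (C + E)*(C + E) = (C + E)**2)
F(l) = 3 + sqrt(4/3 + l) (F(l) = 3 + sqrt(l + 4/3) = 3 + sqrt(4/3 + l))
F((-5 - 1)*V(5, 5))**3 = (3 + sqrt(12 + 9*((-5 - 1)*(5 + 5)**2))/3)**3 = (3 + sqrt(12 + 9*(-6*10**2))/3)**3 = (3 + sqrt(12 + 9*(-6*100))/3)**3 = (3 + sqrt(12 + 9*(-600))/3)**3 = (3 + sqrt(12 - 5400)/3)**3 = (3 + sqrt(-5388)/3)**3 = (3 + (2*I*sqrt(1347))/3)**3 = (3 + 2*I*sqrt(1347)/3)**3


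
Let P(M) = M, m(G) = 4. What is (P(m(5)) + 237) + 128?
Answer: 369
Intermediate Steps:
(P(m(5)) + 237) + 128 = (4 + 237) + 128 = 241 + 128 = 369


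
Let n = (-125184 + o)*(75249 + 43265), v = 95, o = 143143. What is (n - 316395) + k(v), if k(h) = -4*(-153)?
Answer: 2128077143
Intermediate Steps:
k(h) = 612
n = 2128392926 (n = (-125184 + 143143)*(75249 + 43265) = 17959*118514 = 2128392926)
(n - 316395) + k(v) = (2128392926 - 316395) + 612 = 2128076531 + 612 = 2128077143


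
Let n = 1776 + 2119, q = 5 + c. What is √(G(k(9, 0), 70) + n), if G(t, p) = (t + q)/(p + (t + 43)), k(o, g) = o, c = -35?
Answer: √57970618/122 ≈ 62.409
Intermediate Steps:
q = -30 (q = 5 - 35 = -30)
n = 3895
G(t, p) = (-30 + t)/(43 + p + t) (G(t, p) = (t - 30)/(p + (t + 43)) = (-30 + t)/(p + (43 + t)) = (-30 + t)/(43 + p + t))
√(G(k(9, 0), 70) + n) = √((-30 + 9)/(43 + 70 + 9) + 3895) = √(-21/122 + 3895) = √(475169/122) = √57970618/122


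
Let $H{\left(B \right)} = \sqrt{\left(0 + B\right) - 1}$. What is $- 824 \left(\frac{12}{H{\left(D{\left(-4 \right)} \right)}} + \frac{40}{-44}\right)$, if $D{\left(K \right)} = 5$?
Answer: $- \frac{46144}{11} \approx -4194.9$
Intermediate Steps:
$H{\left(B \right)} = \sqrt{-1 + B}$ ($H{\left(B \right)} = \sqrt{B - 1} = \sqrt{-1 + B}$)
$- 824 \left(\frac{12}{H{\left(D{\left(-4 \right)} \right)}} + \frac{40}{-44}\right) = - 824 \left(\frac{12}{\sqrt{-1 + 5}} + \frac{40}{-44}\right) = - 824 \left(\frac{12}{\sqrt{4}} + 40 \left(- \frac{1}{44}\right)\right) = - 824 \left(\frac{12}{2} - \frac{10}{11}\right) = - 824 \left(12 \cdot \frac{1}{2} - \frac{10}{11}\right) = - 824 \left(6 - \frac{10}{11}\right) = \left(-824\right) \frac{56}{11} = - \frac{46144}{11}$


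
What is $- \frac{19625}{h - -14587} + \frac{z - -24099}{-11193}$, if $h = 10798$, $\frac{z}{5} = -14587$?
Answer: $\frac{204007847}{56826861} \approx 3.59$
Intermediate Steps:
$z = -72935$ ($z = 5 \left(-14587\right) = -72935$)
$- \frac{19625}{h - -14587} + \frac{z - -24099}{-11193} = - \frac{19625}{10798 - -14587} + \frac{-72935 - -24099}{-11193} = - \frac{19625}{10798 + 14587} + \left(-72935 + 24099\right) \left(- \frac{1}{11193}\right) = - \frac{19625}{25385} - - \frac{48836}{11193} = \left(-19625\right) \frac{1}{25385} + \frac{48836}{11193} = - \frac{3925}{5077} + \frac{48836}{11193} = \frac{204007847}{56826861}$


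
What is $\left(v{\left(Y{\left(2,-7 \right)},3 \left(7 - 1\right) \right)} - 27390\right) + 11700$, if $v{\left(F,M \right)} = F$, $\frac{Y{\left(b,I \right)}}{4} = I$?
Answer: $-15718$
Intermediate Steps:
$Y{\left(b,I \right)} = 4 I$
$\left(v{\left(Y{\left(2,-7 \right)},3 \left(7 - 1\right) \right)} - 27390\right) + 11700 = \left(4 \left(-7\right) - 27390\right) + 11700 = \left(-28 - 27390\right) + 11700 = -27418 + 11700 = -15718$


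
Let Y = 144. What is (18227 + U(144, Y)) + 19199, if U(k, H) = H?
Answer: 37570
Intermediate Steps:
(18227 + U(144, Y)) + 19199 = (18227 + 144) + 19199 = 18371 + 19199 = 37570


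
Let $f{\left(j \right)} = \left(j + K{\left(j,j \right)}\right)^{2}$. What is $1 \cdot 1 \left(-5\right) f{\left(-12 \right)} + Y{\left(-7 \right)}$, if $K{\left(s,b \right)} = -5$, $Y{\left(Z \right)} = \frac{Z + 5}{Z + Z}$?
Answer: $- \frac{10114}{7} \approx -1444.9$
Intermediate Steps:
$Y{\left(Z \right)} = \frac{5 + Z}{2 Z}$
$f{\left(j \right)} = \left(-5 + j\right)^{2}$ ($f{\left(j \right)} = \left(j - 5\right)^{2} = \left(-5 + j\right)^{2}$)
$1 \cdot 1 \left(-5\right) f{\left(-12 \right)} + Y{\left(-7 \right)} = 1 \cdot 1 \left(-5\right) \left(-5 - 12\right)^{2} + \frac{5 - 7}{2 \left(-7\right)} = 1 \left(-5\right) \left(-17\right)^{2} + \frac{1}{2} \left(- \frac{1}{7}\right) \left(-2\right) = \left(-5\right) 289 + \frac{1}{7} = -1445 + \frac{1}{7} = - \frac{10114}{7}$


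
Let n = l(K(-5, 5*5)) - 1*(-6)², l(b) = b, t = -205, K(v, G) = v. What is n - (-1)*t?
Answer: -246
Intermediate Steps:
n = -41 (n = -5 - 1*(-6)² = -5 - 1*36 = -5 - 36 = -41)
n - (-1)*t = -41 - (-1)*(-205) = -41 - 1*205 = -41 - 205 = -246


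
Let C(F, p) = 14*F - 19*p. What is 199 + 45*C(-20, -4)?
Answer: -8981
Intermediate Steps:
C(F, p) = -19*p + 14*F
199 + 45*C(-20, -4) = 199 + 45*(-19*(-4) + 14*(-20)) = 199 + 45*(76 - 280) = 199 + 45*(-204) = 199 - 9180 = -8981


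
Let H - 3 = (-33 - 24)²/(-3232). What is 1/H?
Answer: 3232/6447 ≈ 0.50132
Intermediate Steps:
H = 6447/3232 (H = 3 + (-33 - 24)²/(-3232) = 3 + (-57)²*(-1/3232) = 3 + 3249*(-1/3232) = 3 - 3249/3232 = 6447/3232 ≈ 1.9947)
1/H = 1/(6447/3232) = 3232/6447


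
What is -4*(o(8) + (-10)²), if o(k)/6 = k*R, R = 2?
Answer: -784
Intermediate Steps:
o(k) = 12*k (o(k) = 6*(k*2) = 6*(2*k) = 12*k)
-4*(o(8) + (-10)²) = -4*(12*8 + (-10)²) = -4*(96 + 100) = -4*196 = -784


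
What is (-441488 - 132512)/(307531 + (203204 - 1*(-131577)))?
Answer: -71750/80289 ≈ -0.89365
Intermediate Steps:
(-441488 - 132512)/(307531 + (203204 - 1*(-131577))) = -574000/(307531 + (203204 + 131577)) = -574000/(307531 + 334781) = -574000/642312 = -574000*1/642312 = -71750/80289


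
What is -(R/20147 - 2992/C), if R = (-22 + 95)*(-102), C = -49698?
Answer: 14080522/45512073 ≈ 0.30938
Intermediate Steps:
R = -7446 (R = 73*(-102) = -7446)
-(R/20147 - 2992/C) = -(-7446/20147 - 2992/(-49698)) = -(-7446*1/20147 - 2992*(-1/49698)) = -(-7446/20147 + 136/2259) = -1*(-14080522/45512073) = 14080522/45512073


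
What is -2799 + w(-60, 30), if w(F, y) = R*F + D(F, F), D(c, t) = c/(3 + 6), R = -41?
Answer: -1037/3 ≈ -345.67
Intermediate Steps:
D(c, t) = c/9
w(F, y) = -368*F/9 (w(F, y) = -41*F + F/9 = -368*F/9)
-2799 + w(-60, 30) = -2799 - 368/9*(-60) = -2799 + 7360/3 = -1037/3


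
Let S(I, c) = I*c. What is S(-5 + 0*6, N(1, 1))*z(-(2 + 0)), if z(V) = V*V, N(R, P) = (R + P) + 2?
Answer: -80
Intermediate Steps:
N(R, P) = 2 + P + R (N(R, P) = (P + R) + 2 = 2 + P + R)
z(V) = V²
S(-5 + 0*6, N(1, 1))*z(-(2 + 0)) = ((-5 + 0*6)*(2 + 1 + 1))*(-(2 + 0))² = ((-5 + 0)*4)*(-1*2)² = -5*4*(-2)² = -20*4 = -80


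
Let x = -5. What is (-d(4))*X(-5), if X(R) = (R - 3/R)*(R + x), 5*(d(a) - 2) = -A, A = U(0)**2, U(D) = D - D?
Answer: -88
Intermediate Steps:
U(D) = 0
A = 0 (A = 0**2 = 0)
d(a) = 2 (d(a) = 2 + (-1*0)/5 = 2 + (1/5)*0 = 2 + 0 = 2)
X(R) = (-5 + R)*(R - 3/R) (X(R) = (R - 3/R)*(R - 5) = (R - 3/R)*(-5 + R) = (-5 + R)*(R - 3/R))
(-d(4))*X(-5) = (-1*2)*(-3 + (-5)**2 - 5*(-5) + 15/(-5)) = -2*(-3 + 25 + 25 + 15*(-1/5)) = -2*(-3 + 25 + 25 - 3) = -2*44 = -88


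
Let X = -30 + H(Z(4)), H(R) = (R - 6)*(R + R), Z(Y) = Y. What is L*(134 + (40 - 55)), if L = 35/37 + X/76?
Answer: 57001/1406 ≈ 40.541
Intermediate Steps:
H(R) = 2*R*(-6 + R) (H(R) = (-6 + R)*(2*R) = 2*R*(-6 + R))
X = -46 (X = -30 + 2*4*(-6 + 4) = -30 + 2*4*(-2) = -30 - 16 = -46)
L = 479/1406 (L = 35/37 - 46/76 = 35*(1/37) - 46*1/76 = 35/37 - 23/38 = 479/1406 ≈ 0.34068)
L*(134 + (40 - 55)) = 479*(134 + (40 - 55))/1406 = 479*(134 - 15)/1406 = (479/1406)*119 = 57001/1406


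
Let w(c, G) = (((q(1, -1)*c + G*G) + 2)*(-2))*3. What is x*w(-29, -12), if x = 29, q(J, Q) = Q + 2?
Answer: -20358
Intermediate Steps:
q(J, Q) = 2 + Q
w(c, G) = -12 - 6*c - 6*G² (w(c, G) = ((((2 - 1)*c + G*G) + 2)*(-2))*3 = (((1*c + G²) + 2)*(-2))*3 = (((c + G²) + 2)*(-2))*3 = ((2 + c + G²)*(-2))*3 = (-4 - 2*c - 2*G²)*3 = -12 - 6*c - 6*G²)
x*w(-29, -12) = 29*(-12 - 6*(-29) - 6*(-12)²) = 29*(-12 + 174 - 6*144) = 29*(-12 + 174 - 864) = 29*(-702) = -20358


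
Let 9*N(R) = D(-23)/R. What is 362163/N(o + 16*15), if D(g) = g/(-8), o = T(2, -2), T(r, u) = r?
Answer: 6310328112/23 ≈ 2.7436e+8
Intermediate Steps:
o = 2
D(g) = -g/8 (D(g) = g*(-1/8) = -g/8)
N(R) = 23/(72*R) (N(R) = ((-1/8*(-23))/R)/9 = (23/(8*R))/9 = 23/(72*R))
362163/N(o + 16*15) = 362163/((23/(72*(2 + 16*15)))) = 362163/((23/(72*(2 + 240)))) = 362163/(((23/72)/242)) = 362163/(((23/72)*(1/242))) = 362163/(23/17424) = 362163*(17424/23) = 6310328112/23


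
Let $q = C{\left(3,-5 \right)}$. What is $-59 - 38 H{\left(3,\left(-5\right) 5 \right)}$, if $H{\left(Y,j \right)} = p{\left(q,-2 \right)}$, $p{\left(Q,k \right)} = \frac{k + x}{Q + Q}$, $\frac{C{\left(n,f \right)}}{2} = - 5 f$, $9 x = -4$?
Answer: $- \frac{13066}{225} \approx -58.071$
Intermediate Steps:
$x = - \frac{4}{9}$ ($x = \frac{1}{9} \left(-4\right) = - \frac{4}{9} \approx -0.44444$)
$C{\left(n,f \right)} = - 10 f$ ($C{\left(n,f \right)} = 2 \left(- 5 f\right) = - 10 f$)
$q = 50$ ($q = \left(-10\right) \left(-5\right) = 50$)
$p{\left(Q,k \right)} = \frac{- \frac{4}{9} + k}{2 Q}$ ($p{\left(Q,k \right)} = \frac{k - \frac{4}{9}}{Q + Q} = \frac{- \frac{4}{9} + k}{2 Q}$)
$H{\left(Y,j \right)} = - \frac{11}{450}$ ($H{\left(Y,j \right)} = \frac{-4 + 9 \left(-2\right)}{18 \cdot 50} = \frac{1}{18} \cdot \frac{1}{50} \left(-4 - 18\right) = \frac{1}{18} \cdot \frac{1}{50} \left(-22\right) = - \frac{11}{450}$)
$-59 - 38 H{\left(3,\left(-5\right) 5 \right)} = -59 - - \frac{209}{225} = -59 + \frac{209}{225} = - \frac{13066}{225}$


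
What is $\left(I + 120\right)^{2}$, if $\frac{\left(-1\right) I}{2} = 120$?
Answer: $14400$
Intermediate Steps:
$I = -240$ ($I = \left(-2\right) 120 = -240$)
$\left(I + 120\right)^{2} = \left(-240 + 120\right)^{2} = \left(-120\right)^{2} = 14400$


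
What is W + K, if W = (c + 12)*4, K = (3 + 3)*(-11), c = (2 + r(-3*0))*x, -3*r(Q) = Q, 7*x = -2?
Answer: -142/7 ≈ -20.286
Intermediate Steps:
x = -2/7 (x = (1/7)*(-2) = -2/7 ≈ -0.28571)
r(Q) = -Q/3
c = -4/7 (c = (2 - (-1)*0)*(-2/7) = (2 - 1/3*0)*(-2/7) = (2 + 0)*(-2/7) = 2*(-2/7) = -4/7 ≈ -0.57143)
K = -66 (K = 6*(-11) = -66)
W = 320/7 (W = (-4/7 + 12)*4 = (80/7)*4 = 320/7 ≈ 45.714)
W + K = 320/7 - 66 = -142/7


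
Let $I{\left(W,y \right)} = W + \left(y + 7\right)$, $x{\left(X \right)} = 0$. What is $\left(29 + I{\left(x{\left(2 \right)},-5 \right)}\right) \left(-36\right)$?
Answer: $-1116$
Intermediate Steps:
$I{\left(W,y \right)} = 7 + W + y$ ($I{\left(W,y \right)} = W + \left(7 + y\right) = 7 + W + y$)
$\left(29 + I{\left(x{\left(2 \right)},-5 \right)}\right) \left(-36\right) = \left(29 + \left(7 + 0 - 5\right)\right) \left(-36\right) = \left(29 + 2\right) \left(-36\right) = 31 \left(-36\right) = -1116$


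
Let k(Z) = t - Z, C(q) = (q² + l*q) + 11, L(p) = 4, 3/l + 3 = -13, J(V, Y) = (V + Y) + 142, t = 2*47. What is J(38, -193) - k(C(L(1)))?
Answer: -323/4 ≈ -80.750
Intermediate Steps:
t = 94
J(V, Y) = 142 + V + Y
l = -3/16 (l = 3/(-3 - 13) = 3/(-16) = 3*(-1/16) = -3/16 ≈ -0.18750)
C(q) = 11 + q² - 3*q/16 (C(q) = (q² - 3*q/16) + 11 = 11 + q² - 3*q/16)
k(Z) = 94 - Z
J(38, -193) - k(C(L(1))) = (142 + 38 - 193) - (94 - (11 + 4² - 3/16*4)) = -13 - (94 - (11 + 16 - ¾)) = -13 - (94 - 1*105/4) = -13 - (94 - 105/4) = -13 - 1*271/4 = -13 - 271/4 = -323/4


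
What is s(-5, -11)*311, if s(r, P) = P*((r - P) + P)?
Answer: 17105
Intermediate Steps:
s(r, P) = P*r
s(-5, -11)*311 = -11*(-5)*311 = 55*311 = 17105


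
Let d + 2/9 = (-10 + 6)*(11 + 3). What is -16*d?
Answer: 8096/9 ≈ 899.56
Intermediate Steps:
d = -506/9 (d = -2/9 + (-10 + 6)*(11 + 3) = -2/9 - 4*14 = -2/9 - 56 = -506/9 ≈ -56.222)
-16*d = -16*(-506/9) = 8096/9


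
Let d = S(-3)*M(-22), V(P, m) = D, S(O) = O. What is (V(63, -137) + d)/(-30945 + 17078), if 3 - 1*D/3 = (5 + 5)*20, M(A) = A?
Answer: 75/1981 ≈ 0.037860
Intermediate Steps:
D = -591 (D = 9 - 3*(5 + 5)*20 = 9 - 30*20 = 9 - 3*200 = 9 - 600 = -591)
V(P, m) = -591
d = 66 (d = -3*(-22) = 66)
(V(63, -137) + d)/(-30945 + 17078) = (-591 + 66)/(-30945 + 17078) = -525/(-13867) = -525*(-1/13867) = 75/1981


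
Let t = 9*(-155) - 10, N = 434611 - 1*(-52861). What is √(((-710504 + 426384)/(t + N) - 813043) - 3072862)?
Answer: I*√918088438602403585/486067 ≈ 1971.3*I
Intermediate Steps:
N = 487472 (N = 434611 + 52861 = 487472)
t = -1405 (t = -1395 - 10 = -1405)
√(((-710504 + 426384)/(t + N) - 813043) - 3072862) = √(((-710504 + 426384)/(-1405 + 487472) - 813043) - 3072862) = √((-284120/486067 - 813043) - 3072862) = √(-395193656001/486067 - 3072862) = √(-1888810469755/486067) = I*√918088438602403585/486067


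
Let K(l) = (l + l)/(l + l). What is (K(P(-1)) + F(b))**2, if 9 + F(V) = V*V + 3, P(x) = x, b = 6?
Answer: 961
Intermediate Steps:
K(l) = 1 (K(l) = (2*l)/((2*l)) = (2*l)*(1/(2*l)) = 1)
F(V) = -6 + V**2 (F(V) = -9 + (V*V + 3) = -9 + (V**2 + 3) = -9 + (3 + V**2) = -6 + V**2)
(K(P(-1)) + F(b))**2 = (1 + (-6 + 6**2))**2 = (1 + (-6 + 36))**2 = (1 + 30)**2 = 31**2 = 961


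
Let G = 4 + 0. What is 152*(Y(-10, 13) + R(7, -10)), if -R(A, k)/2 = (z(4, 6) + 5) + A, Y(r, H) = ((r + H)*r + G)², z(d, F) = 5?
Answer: 97584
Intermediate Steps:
G = 4
Y(r, H) = (4 + r*(H + r))² (Y(r, H) = ((r + H)*r + 4)² = ((H + r)*r + 4)² = (r*(H + r) + 4)² = (4 + r*(H + r))²)
R(A, k) = -20 - 2*A (R(A, k) = -2*((5 + 5) + A) = -2*(10 + A) = -20 - 2*A)
152*(Y(-10, 13) + R(7, -10)) = 152*((4 + (-10)² + 13*(-10))² + (-20 - 2*7)) = 152*((4 + 100 - 130)² + (-20 - 14)) = 152*((-26)² - 34) = 152*(676 - 34) = 152*642 = 97584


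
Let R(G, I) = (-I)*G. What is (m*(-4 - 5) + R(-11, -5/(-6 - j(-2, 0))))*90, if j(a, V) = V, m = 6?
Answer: -4035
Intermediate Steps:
R(G, I) = -G*I
(m*(-4 - 5) + R(-11, -5/(-6 - j(-2, 0))))*90 = (6*(-4 - 5) - 1*(-11)*(-5/(-6 - 1*0)))*90 = (6*(-9) - 1*(-11)*(-5/(-6 + 0)))*90 = (-54 - 1*(-11)*(-5/(-6)))*90 = (-54 - 1*(-11)*(-5*(-⅙)))*90 = (-54 - 1*(-11)*⅚)*90 = (-54 + 55/6)*90 = -269/6*90 = -4035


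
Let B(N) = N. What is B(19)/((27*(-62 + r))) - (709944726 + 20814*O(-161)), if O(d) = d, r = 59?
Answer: -57234087451/81 ≈ -7.0659e+8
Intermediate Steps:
B(19)/((27*(-62 + r))) - (709944726 + 20814*O(-161)) = 19/((27*(-62 + 59))) - 20814/(1/(-161 + 34109)) = 19/((27*(-3))) - 20814/(1/33948) = 19/(-81) - 20814/1/33948 = 19*(-1/81) - 20814*33948 = -19/81 - 706593672 = -57234087451/81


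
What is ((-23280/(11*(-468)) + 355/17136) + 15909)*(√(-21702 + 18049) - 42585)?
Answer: -32561083246295/48048 + 38995309277*I*√3653/2450448 ≈ -6.7768e+8 + 9.6182e+5*I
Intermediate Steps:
((-23280/(11*(-468)) + 355/17136) + 15909)*(√(-21702 + 18049) - 42585) = ((-23280/(-5148) + 355*(1/17136)) + 15909)*(√(-3653) - 42585) = ((-23280*(-1/5148) + 355/17136) + 15909)*(I*√3653 - 42585) = ((1940/429 + 355/17136) + 15909)*(-42585 + I*√3653) = (11132045/2450448 + 15909)*(-42585 + I*√3653) = 38995309277*(-42585 + I*√3653)/2450448 = -32561083246295/48048 + 38995309277*I*√3653/2450448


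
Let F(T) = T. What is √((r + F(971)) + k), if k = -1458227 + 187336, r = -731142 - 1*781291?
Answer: I*√2782353 ≈ 1668.0*I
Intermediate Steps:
r = -1512433 (r = -731142 - 781291 = -1512433)
k = -1270891
√((r + F(971)) + k) = √((-1512433 + 971) - 1270891) = √(-1511462 - 1270891) = √(-2782353) = I*√2782353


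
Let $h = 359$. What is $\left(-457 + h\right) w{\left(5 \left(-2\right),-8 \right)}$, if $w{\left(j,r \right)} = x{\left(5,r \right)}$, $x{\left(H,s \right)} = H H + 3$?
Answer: $-2744$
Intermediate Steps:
$x{\left(H,s \right)} = 3 + H^{2}$ ($x{\left(H,s \right)} = H^{2} + 3 = 3 + H^{2}$)
$w{\left(j,r \right)} = 28$ ($w{\left(j,r \right)} = 3 + 5^{2} = 3 + 25 = 28$)
$\left(-457 + h\right) w{\left(5 \left(-2\right),-8 \right)} = \left(-457 + 359\right) 28 = \left(-98\right) 28 = -2744$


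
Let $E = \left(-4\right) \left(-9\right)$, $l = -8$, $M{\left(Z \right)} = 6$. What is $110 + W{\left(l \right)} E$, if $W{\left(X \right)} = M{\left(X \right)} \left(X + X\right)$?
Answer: $-3346$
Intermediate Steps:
$W{\left(X \right)} = 12 X$ ($W{\left(X \right)} = 6 \left(X + X\right) = 6 \cdot 2 X = 12 X$)
$E = 36$
$110 + W{\left(l \right)} E = 110 + 12 \left(-8\right) 36 = 110 - 3456 = -3346$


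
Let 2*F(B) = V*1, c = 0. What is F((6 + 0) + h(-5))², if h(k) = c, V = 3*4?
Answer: 36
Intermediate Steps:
V = 12
h(k) = 0
F(B) = 6 (F(B) = (12*1)/2 = (½)*12 = 6)
F((6 + 0) + h(-5))² = 6² = 36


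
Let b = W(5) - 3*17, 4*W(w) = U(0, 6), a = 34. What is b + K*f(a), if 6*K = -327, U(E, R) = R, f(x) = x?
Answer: -3805/2 ≈ -1902.5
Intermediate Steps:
W(w) = 3/2 (W(w) = (¼)*6 = 3/2)
K = -109/2 (K = (⅙)*(-327) = -109/2 ≈ -54.500)
b = -99/2 (b = 3/2 - 3*17 = 3/2 - 51 = -99/2 ≈ -49.500)
b + K*f(a) = -99/2 - 109/2*34 = -99/2 - 1853 = -3805/2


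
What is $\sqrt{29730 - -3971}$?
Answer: $\sqrt{33701} \approx 183.58$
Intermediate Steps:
$\sqrt{29730 - -3971} = \sqrt{29730 + \left(-7647 + 11618\right)} = \sqrt{29730 + 3971} = \sqrt{33701}$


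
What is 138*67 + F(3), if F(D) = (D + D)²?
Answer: 9282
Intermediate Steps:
F(D) = 4*D² (F(D) = (2*D)² = 4*D²)
138*67 + F(3) = 138*67 + 4*3² = 9246 + 4*9 = 9246 + 36 = 9282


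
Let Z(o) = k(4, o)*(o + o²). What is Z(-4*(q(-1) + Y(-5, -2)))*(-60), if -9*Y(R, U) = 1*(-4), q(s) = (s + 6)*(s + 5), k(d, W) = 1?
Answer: -10701440/27 ≈ -3.9635e+5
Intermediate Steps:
q(s) = (5 + s)*(6 + s) (q(s) = (6 + s)*(5 + s) = (5 + s)*(6 + s))
Y(R, U) = 4/9 (Y(R, U) = -(-4)/9 = -⅑*(-4) = 4/9)
Z(o) = o + o² (Z(o) = 1*(o + o²) = o + o²)
Z(-4*(q(-1) + Y(-5, -2)))*(-60) = ((-4*((30 + (-1)² + 11*(-1)) + 4/9))*(1 - 4*((30 + (-1)² + 11*(-1)) + 4/9)))*(-60) = ((-4*((30 + 1 - 11) + 4/9))*(1 - 4*((30 + 1 - 11) + 4/9)))*(-60) = ((-4*(20 + 4/9))*(1 - 4*(20 + 4/9)))*(-60) = ((-4*184/9)*(1 - 4*184/9))*(-60) = -736*(1 - 736/9)/9*(-60) = -736/9*(-727/9)*(-60) = (535072/81)*(-60) = -10701440/27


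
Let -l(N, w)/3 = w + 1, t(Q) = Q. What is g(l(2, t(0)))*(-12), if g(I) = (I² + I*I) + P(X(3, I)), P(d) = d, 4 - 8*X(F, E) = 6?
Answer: -213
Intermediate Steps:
l(N, w) = -3 - 3*w (l(N, w) = -3*(w + 1) = -3*(1 + w) = -3 - 3*w)
X(F, E) = -¼ (X(F, E) = ½ - ⅛*6 = ½ - ¾ = -¼)
g(I) = -¼ + 2*I² (g(I) = (I² + I*I) - ¼ = (I² + I²) - ¼ = 2*I² - ¼ = -¼ + 2*I²)
g(l(2, t(0)))*(-12) = (-¼ + 2*(-3 - 3*0)²)*(-12) = (-¼ + 2*(-3 + 0)²)*(-12) = (-¼ + 2*(-3)²)*(-12) = (-¼ + 2*9)*(-12) = (-¼ + 18)*(-12) = (71/4)*(-12) = -213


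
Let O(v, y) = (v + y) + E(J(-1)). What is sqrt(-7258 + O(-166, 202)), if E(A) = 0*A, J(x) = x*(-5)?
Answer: I*sqrt(7222) ≈ 84.982*I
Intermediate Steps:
J(x) = -5*x
E(A) = 0
O(v, y) = v + y (O(v, y) = (v + y) + 0 = v + y)
sqrt(-7258 + O(-166, 202)) = sqrt(-7258 + (-166 + 202)) = sqrt(-7258 + 36) = sqrt(-7222) = I*sqrt(7222)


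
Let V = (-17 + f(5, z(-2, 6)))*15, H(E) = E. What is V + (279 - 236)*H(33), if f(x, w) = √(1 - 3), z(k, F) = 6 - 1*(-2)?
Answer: 1164 + 15*I*√2 ≈ 1164.0 + 21.213*I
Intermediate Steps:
z(k, F) = 8 (z(k, F) = 6 + 2 = 8)
f(x, w) = I*√2 (f(x, w) = √(-2) = I*√2)
V = -255 + 15*I*√2 (V = (-17 + I*√2)*15 = -255 + 15*I*√2 ≈ -255.0 + 21.213*I)
V + (279 - 236)*H(33) = (-255 + 15*I*√2) + (279 - 236)*33 = (-255 + 15*I*√2) + 43*33 = (-255 + 15*I*√2) + 1419 = 1164 + 15*I*√2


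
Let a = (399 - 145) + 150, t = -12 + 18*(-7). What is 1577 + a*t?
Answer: -54175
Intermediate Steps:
t = -138 (t = -12 - 126 = -138)
a = 404 (a = 254 + 150 = 404)
1577 + a*t = 1577 + 404*(-138) = 1577 - 55752 = -54175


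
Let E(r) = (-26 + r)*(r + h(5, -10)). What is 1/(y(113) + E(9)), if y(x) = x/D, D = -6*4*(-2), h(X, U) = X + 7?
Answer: -48/17023 ≈ -0.0028197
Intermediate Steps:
h(X, U) = 7 + X
E(r) = (-26 + r)*(12 + r) (E(r) = (-26 + r)*(r + (7 + 5)) = (-26 + r)*(r + 12) = (-26 + r)*(12 + r))
D = 48 (D = -24*(-2) = 48)
y(x) = x/48
1/(y(113) + E(9)) = 1/((1/48)*113 + (-312 + 9² - 14*9)) = 1/(113/48 + (-312 + 81 - 126)) = 1/(113/48 - 357) = 1/(-17023/48) = -48/17023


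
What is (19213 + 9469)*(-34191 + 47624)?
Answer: 385285306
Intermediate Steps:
(19213 + 9469)*(-34191 + 47624) = 28682*13433 = 385285306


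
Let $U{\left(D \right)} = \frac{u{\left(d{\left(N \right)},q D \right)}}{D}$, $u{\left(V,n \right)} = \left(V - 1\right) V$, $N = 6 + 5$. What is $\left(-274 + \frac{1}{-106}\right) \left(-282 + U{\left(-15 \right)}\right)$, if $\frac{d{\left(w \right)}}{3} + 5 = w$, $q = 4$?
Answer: $\frac{4391604}{53} \approx 82861.0$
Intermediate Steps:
$N = 11$
$d{\left(w \right)} = -15 + 3 w$
$u{\left(V,n \right)} = V \left(-1 + V\right)$ ($u{\left(V,n \right)} = \left(-1 + V\right) V = V \left(-1 + V\right)$)
$U{\left(D \right)} = \frac{306}{D}$ ($U{\left(D \right)} = \frac{\left(-15 + 3 \cdot 11\right) \left(-1 + \left(-15 + 3 \cdot 11\right)\right)}{D} = \frac{\left(-15 + 33\right) \left(-1 + \left(-15 + 33\right)\right)}{D} = \frac{18 \left(-1 + 18\right)}{D} = \frac{18 \cdot 17}{D} = \frac{306}{D}$)
$\left(-274 + \frac{1}{-106}\right) \left(-282 + U{\left(-15 \right)}\right) = \left(-274 + \frac{1}{-106}\right) \left(-282 + \frac{306}{-15}\right) = \left(-274 - \frac{1}{106}\right) \left(-282 + 306 \left(- \frac{1}{15}\right)\right) = - \frac{29045 \left(-282 - \frac{102}{5}\right)}{106} = \left(- \frac{29045}{106}\right) \left(- \frac{1512}{5}\right) = \frac{4391604}{53}$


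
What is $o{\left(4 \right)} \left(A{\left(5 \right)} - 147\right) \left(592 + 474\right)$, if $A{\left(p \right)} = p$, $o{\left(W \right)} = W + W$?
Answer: $-1210976$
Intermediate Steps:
$o{\left(W \right)} = 2 W$
$o{\left(4 \right)} \left(A{\left(5 \right)} - 147\right) \left(592 + 474\right) = 2 \cdot 4 \left(5 - 147\right) \left(592 + 474\right) = 8 \left(\left(-142\right) 1066\right) = 8 \left(-151372\right) = -1210976$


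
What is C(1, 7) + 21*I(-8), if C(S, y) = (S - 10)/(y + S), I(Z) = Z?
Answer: -1353/8 ≈ -169.13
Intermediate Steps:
C(S, y) = (-10 + S)/(S + y)
C(1, 7) + 21*I(-8) = (-10 + 1)/(1 + 7) + 21*(-8) = -9/8 - 168 = -1353/8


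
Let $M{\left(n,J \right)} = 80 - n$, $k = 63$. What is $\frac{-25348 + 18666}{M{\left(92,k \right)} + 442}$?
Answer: $- \frac{3341}{215} \approx -15.54$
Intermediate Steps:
$\frac{-25348 + 18666}{M{\left(92,k \right)} + 442} = \frac{-25348 + 18666}{\left(80 - 92\right) + 442} = - \frac{6682}{\left(80 - 92\right) + 442} = - \frac{6682}{-12 + 442} = - \frac{6682}{430} = \left(-6682\right) \frac{1}{430} = - \frac{3341}{215}$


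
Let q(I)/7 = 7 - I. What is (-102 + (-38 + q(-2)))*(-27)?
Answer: 2079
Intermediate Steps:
q(I) = 49 - 7*I (q(I) = 7*(7 - I) = 49 - 7*I)
(-102 + (-38 + q(-2)))*(-27) = (-102 + (-38 + (49 - 7*(-2))))*(-27) = (-102 + (-38 + (49 + 14)))*(-27) = (-102 + (-38 + 63))*(-27) = (-102 + 25)*(-27) = -77*(-27) = 2079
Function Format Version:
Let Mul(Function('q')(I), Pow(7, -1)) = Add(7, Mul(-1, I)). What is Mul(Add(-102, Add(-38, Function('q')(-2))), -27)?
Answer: 2079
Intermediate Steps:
Function('q')(I) = Add(49, Mul(-7, I)) (Function('q')(I) = Mul(7, Add(7, Mul(-1, I))) = Add(49, Mul(-7, I)))
Mul(Add(-102, Add(-38, Function('q')(-2))), -27) = Mul(Add(-102, Add(-38, Add(49, Mul(-7, -2)))), -27) = Mul(Add(-102, Add(-38, Add(49, 14))), -27) = Mul(Add(-102, Add(-38, 63)), -27) = Mul(Add(-102, 25), -27) = Mul(-77, -27) = 2079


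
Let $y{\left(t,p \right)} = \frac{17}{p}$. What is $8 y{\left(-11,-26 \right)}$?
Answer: $- \frac{68}{13} \approx -5.2308$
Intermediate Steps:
$8 y{\left(-11,-26 \right)} = 8 \frac{17}{-26} = 8 \cdot 17 \left(- \frac{1}{26}\right) = 8 \left(- \frac{17}{26}\right) = - \frac{68}{13}$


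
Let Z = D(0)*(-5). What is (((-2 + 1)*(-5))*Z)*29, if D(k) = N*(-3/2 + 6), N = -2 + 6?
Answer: -13050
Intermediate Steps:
N = 4
D(k) = 18 (D(k) = 4*(-3/2 + 6) = 4*(9/2) = 18)
Z = -90 (Z = 18*(-5) = -90)
(((-2 + 1)*(-5))*Z)*29 = (((-2 + 1)*(-5))*(-90))*29 = (-1*(-5)*(-90))*29 = (5*(-90))*29 = -450*29 = -13050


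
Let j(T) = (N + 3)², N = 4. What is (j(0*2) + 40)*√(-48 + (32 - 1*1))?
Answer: 89*I*√17 ≈ 366.96*I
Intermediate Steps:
j(T) = 49 (j(T) = (4 + 3)² = 7² = 49)
(j(0*2) + 40)*√(-48 + (32 - 1*1)) = (49 + 40)*√(-48 + (32 - 1*1)) = 89*√(-48 + (32 - 1)) = 89*√(-48 + 31) = 89*√(-17) = 89*(I*√17) = 89*I*√17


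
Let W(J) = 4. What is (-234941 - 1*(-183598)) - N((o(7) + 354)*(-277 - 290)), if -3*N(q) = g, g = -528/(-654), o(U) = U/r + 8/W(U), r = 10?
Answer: -16789073/327 ≈ -51343.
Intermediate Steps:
o(U) = 2 + U/10 (o(U) = U/10 + 8/4 = U*(⅒) + 8*(¼) = U/10 + 2 = 2 + U/10)
g = 88/109 (g = -528*(-1/654) = 88/109 ≈ 0.80734)
N(q) = -88/327 (N(q) = -⅓*88/109 = -88/327)
(-234941 - 1*(-183598)) - N((o(7) + 354)*(-277 - 290)) = (-234941 - 1*(-183598)) - 1*(-88/327) = (-234941 + 183598) + 88/327 = -51343 + 88/327 = -16789073/327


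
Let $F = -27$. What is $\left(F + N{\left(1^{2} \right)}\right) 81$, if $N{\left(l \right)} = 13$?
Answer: $-1134$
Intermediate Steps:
$\left(F + N{\left(1^{2} \right)}\right) 81 = \left(-27 + 13\right) 81 = \left(-14\right) 81 = -1134$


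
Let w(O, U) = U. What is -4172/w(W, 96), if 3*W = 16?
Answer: -1043/24 ≈ -43.458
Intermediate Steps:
W = 16/3 (W = (⅓)*16 = 16/3 ≈ 5.3333)
-4172/w(W, 96) = -4172/96 = -4172*1/96 = -1043/24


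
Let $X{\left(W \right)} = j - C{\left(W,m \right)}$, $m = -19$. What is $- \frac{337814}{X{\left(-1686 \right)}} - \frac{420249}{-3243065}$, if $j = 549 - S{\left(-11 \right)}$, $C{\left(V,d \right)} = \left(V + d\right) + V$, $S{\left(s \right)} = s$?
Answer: $- \frac{1093892356111}{12813349815} \approx -85.371$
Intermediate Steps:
$C{\left(V,d \right)} = d + 2 V$
$j = 560$ ($j = 549 - -11 = 549 + 11 = 560$)
$X{\left(W \right)} = 579 - 2 W$ ($X{\left(W \right)} = 560 - \left(-19 + 2 W\right) = 579 - 2 W$)
$- \frac{337814}{X{\left(-1686 \right)}} - \frac{420249}{-3243065} = - \frac{337814}{579 - -3372} - \frac{420249}{-3243065} = - \frac{337814}{579 + 3372} - - \frac{420249}{3243065} = - \frac{337814}{3951} + \frac{420249}{3243065} = - \frac{1093892356111}{12813349815}$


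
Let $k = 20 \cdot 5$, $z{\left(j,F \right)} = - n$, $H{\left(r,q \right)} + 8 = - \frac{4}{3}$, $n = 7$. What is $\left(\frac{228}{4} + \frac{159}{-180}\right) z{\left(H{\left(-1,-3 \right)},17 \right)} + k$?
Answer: $- \frac{17569}{60} \approx -292.82$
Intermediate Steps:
$H{\left(r,q \right)} = - \frac{28}{3}$ ($H{\left(r,q \right)} = -8 - \frac{4}{3} = - \frac{28}{3}$)
$z{\left(j,F \right)} = -7$ ($z{\left(j,F \right)} = \left(-1\right) 7 = -7$)
$k = 100$
$\left(\frac{228}{4} + \frac{159}{-180}\right) z{\left(H{\left(-1,-3 \right)},17 \right)} + k = \left(\frac{228}{4} + \frac{159}{-180}\right) \left(-7\right) + 100 = \left(228 \cdot \frac{1}{4} + 159 \left(- \frac{1}{180}\right)\right) \left(-7\right) + 100 = \left(57 - \frac{53}{60}\right) \left(-7\right) + 100 = \frac{3367}{60} \left(-7\right) + 100 = - \frac{23569}{60} + 100 = - \frac{17569}{60}$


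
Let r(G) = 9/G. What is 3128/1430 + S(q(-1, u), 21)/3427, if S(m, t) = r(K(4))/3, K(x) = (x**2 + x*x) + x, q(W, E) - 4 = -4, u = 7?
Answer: 64318651/29403660 ≈ 2.1874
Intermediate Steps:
q(W, E) = 0 (q(W, E) = 4 - 4 = 0)
K(x) = x + 2*x**2 (K(x) = (x**2 + x**2) + x = 2*x**2 + x = x + 2*x**2)
S(m, t) = 1/12 (S(m, t) = (9/((4*(1 + 2*4))))/3 = (9/((4*(1 + 8))))*(1/3) = (9/((4*9)))*(1/3) = (9/36)*(1/3) = (9*(1/36))*(1/3) = (1/4)*(1/3) = 1/12)
3128/1430 + S(q(-1, u), 21)/3427 = 3128/1430 + (1/12)/3427 = 3128*(1/1430) + (1/12)*(1/3427) = 1564/715 + 1/41124 = 64318651/29403660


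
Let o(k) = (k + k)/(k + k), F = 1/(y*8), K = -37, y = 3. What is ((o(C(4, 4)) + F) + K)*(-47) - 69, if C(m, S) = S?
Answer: 38905/24 ≈ 1621.0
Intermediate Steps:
F = 1/24 (F = 1/(3*8) = 1/24 ≈ 0.041667)
o(k) = 1 (o(k) = (2*k)/((2*k)) = (2*k)*(1/(2*k)) = 1)
((o(C(4, 4)) + F) + K)*(-47) - 69 = ((1 + 1/24) - 37)*(-47) - 69 = (25/24 - 37)*(-47) - 69 = -863/24*(-47) - 69 = 40561/24 - 69 = 38905/24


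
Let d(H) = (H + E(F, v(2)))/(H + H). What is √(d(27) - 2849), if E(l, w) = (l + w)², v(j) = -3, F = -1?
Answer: I*√922818/18 ≈ 53.369*I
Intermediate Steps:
d(H) = (16 + H)/(2*H) (d(H) = (H + (-1 - 3)²)/(H + H) = (H + (-4)²)/((2*H)) = (H + 16)*(1/(2*H)) = (16 + H)*(1/(2*H)) = (16 + H)/(2*H))
√(d(27) - 2849) = √((½)*(16 + 27)/27 - 2849) = √((½)*(1/27)*43 - 2849) = √(43/54 - 2849) = √(-153803/54) = I*√922818/18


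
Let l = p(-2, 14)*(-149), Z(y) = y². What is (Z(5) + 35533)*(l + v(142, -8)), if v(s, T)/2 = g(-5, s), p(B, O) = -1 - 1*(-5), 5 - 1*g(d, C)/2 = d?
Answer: -19770248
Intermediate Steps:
g(d, C) = 10 - 2*d
p(B, O) = 4 (p(B, O) = -1 + 5 = 4)
v(s, T) = 40 (v(s, T) = 2*(10 - 2*(-5)) = 2*(10 + 10) = 2*20 = 40)
l = -596 (l = 4*(-149) = -596)
(Z(5) + 35533)*(l + v(142, -8)) = (5² + 35533)*(-596 + 40) = (25 + 35533)*(-556) = 35558*(-556) = -19770248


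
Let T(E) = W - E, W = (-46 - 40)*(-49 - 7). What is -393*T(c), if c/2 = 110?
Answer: -1806228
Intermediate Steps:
c = 220 (c = 2*110 = 220)
W = 4816 (W = -86*(-56) = 4816)
T(E) = 4816 - E
-393*T(c) = -393*(4816 - 1*220) = -393*(4816 - 220) = -393*4596 = -1806228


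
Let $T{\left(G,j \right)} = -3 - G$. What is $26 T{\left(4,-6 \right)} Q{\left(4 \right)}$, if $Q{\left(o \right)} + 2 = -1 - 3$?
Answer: $1092$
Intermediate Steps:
$Q{\left(o \right)} = -6$ ($Q{\left(o \right)} = -2 - 4 = -6$)
$26 T{\left(4,-6 \right)} Q{\left(4 \right)} = 26 \left(-3 - 4\right) \left(-6\right) = 26 \left(-7\right) \left(-6\right) = \left(-182\right) \left(-6\right) = 1092$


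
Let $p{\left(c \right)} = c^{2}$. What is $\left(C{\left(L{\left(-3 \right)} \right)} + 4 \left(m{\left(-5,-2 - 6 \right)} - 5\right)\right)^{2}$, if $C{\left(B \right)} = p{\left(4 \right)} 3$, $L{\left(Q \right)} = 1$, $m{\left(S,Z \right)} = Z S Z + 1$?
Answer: $1557504$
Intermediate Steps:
$m{\left(S,Z \right)} = 1 + S Z^{2}$ ($m{\left(S,Z \right)} = S Z Z + 1 = S Z^{2} + 1 = 1 + S Z^{2}$)
$C{\left(B \right)} = 48$ ($C{\left(B \right)} = 4^{2} \cdot 3 = 16 \cdot 3 = 48$)
$\left(C{\left(L{\left(-3 \right)} \right)} + 4 \left(m{\left(-5,-2 - 6 \right)} - 5\right)\right)^{2} = \left(48 + 4 \left(\left(1 - 5 \left(-2 - 6\right)^{2}\right) - 5\right)\right)^{2} = \left(48 + 4 \left(\left(1 - 5 \left(-8\right)^{2}\right) - 5\right)\right)^{2} = \left(48 + 4 \left(\left(1 - 320\right) - 5\right)\right)^{2} = \left(48 + 4 \left(-319 - 5\right)\right)^{2} = \left(48 + 4 \left(-324\right)\right)^{2} = \left(48 - 1296\right)^{2} = \left(-1248\right)^{2} = 1557504$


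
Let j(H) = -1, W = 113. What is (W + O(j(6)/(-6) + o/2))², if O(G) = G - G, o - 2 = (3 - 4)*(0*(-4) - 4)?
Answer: 12769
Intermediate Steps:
o = 6 (o = 2 + (3 - 4)*(0*(-4) - 4) = 2 - (0 - 4) = 2 - 1*(-4) = 2 + 4 = 6)
O(G) = 0
(W + O(j(6)/(-6) + o/2))² = (113 + 0)² = 113² = 12769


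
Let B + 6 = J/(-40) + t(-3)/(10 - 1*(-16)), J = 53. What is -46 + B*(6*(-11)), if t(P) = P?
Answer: 115717/260 ≈ 445.07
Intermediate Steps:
B = -3869/520 (B = -6 + (53/(-40) - 3/(10 - 1*(-16))) = -6 + (53*(-1/40) - 3/(10 + 16)) = -6 + (-53/40 - 3/26) = -6 - 749/520 = -3869/520 ≈ -7.4404)
-46 + B*(6*(-11)) = -46 - 11607*(-11)/260 = -46 - 3869/520*(-66) = -46 + 127677/260 = 115717/260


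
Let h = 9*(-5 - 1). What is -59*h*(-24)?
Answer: -76464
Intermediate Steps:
h = -54 (h = 9*(-6) = -54)
-59*h*(-24) = -59*(-54)*(-24) = 3186*(-24) = -76464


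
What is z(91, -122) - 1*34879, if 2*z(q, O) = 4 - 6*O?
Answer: -34511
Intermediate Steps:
z(q, O) = 2 - 3*O (z(q, O) = (4 - 6*O)/2 = 2 - 3*O)
z(91, -122) - 1*34879 = (2 - 3*(-122)) - 1*34879 = (2 + 366) - 34879 = 368 - 34879 = -34511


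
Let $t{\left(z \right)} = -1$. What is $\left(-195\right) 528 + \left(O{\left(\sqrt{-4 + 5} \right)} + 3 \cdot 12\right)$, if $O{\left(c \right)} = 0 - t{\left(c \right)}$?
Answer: $-102923$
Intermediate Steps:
$O{\left(c \right)} = 1$ ($O{\left(c \right)} = 0 - -1 = 0 + 1 = 1$)
$\left(-195\right) 528 + \left(O{\left(\sqrt{-4 + 5} \right)} + 3 \cdot 12\right) = \left(-195\right) 528 + \left(1 + 3 \cdot 12\right) = -102960 + \left(1 + 36\right) = -102960 + 37 = -102923$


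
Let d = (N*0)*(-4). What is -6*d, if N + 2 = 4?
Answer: 0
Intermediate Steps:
N = 2 (N = -2 + 4 = 2)
d = 0 (d = (2*0)*(-4) = 0*(-4) = 0)
-6*d = -6*0 = 0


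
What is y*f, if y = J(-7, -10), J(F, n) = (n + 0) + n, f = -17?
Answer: 340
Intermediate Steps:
J(F, n) = 2*n (J(F, n) = n + n = 2*n)
y = -20 (y = 2*(-10) = -20)
y*f = -20*(-17) = 340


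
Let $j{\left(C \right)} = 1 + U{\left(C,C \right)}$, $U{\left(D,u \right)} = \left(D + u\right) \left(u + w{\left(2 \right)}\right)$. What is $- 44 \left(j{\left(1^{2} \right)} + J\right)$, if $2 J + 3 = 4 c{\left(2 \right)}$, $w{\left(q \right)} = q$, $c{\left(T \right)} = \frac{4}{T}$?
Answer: $-418$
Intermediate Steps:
$U{\left(D,u \right)} = \left(2 + u\right) \left(D + u\right)$ ($U{\left(D,u \right)} = \left(D + u\right) \left(u + 2\right) = \left(D + u\right) \left(2 + u\right) = \left(2 + u\right) \left(D + u\right)$)
$J = \frac{5}{2}$ ($J = - \frac{3}{2} + \frac{4 \cdot \frac{4}{2}}{2} = - \frac{3}{2} + \frac{4 \cdot 4 \cdot \frac{1}{2}}{2} = - \frac{3}{2} + \frac{4 \cdot 2}{2} = - \frac{3}{2} + \frac{1}{2} \cdot 8 = - \frac{3}{2} + 4 = \frac{5}{2} \approx 2.5$)
$j{\left(C \right)} = 1 + 2 C^{2} + 4 C$ ($j{\left(C \right)} = 1 + \left(C^{2} + 2 C + 2 C + C C\right) = 1 + \left(C^{2} + 2 C + 2 C + C^{2}\right) = 1 + \left(2 C^{2} + 4 C\right) = 1 + 2 C^{2} + 4 C$)
$- 44 \left(j{\left(1^{2} \right)} + J\right) = - 44 \left(\left(1 + 2 \left(1^{2}\right)^{2} + 4 \cdot 1^{2}\right) + \frac{5}{2}\right) = - 44 \left(\left(1 + 2 \cdot 1^{2} + 4 \cdot 1\right) + \frac{5}{2}\right) = - 44 \left(\left(1 + 2 \cdot 1 + 4\right) + \frac{5}{2}\right) = - 44 \left(\left(1 + 2 + 4\right) + \frac{5}{2}\right) = - 44 \left(7 + \frac{5}{2}\right) = \left(-44\right) \frac{19}{2} = -418$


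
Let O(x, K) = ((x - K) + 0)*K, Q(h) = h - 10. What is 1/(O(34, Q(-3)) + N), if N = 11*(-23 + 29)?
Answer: -1/545 ≈ -0.0018349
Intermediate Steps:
Q(h) = -10 + h
O(x, K) = K*(x - K) (O(x, K) = (x - K)*K = K*(x - K))
N = 66 (N = 11*6 = 66)
1/(O(34, Q(-3)) + N) = 1/((-10 - 3)*(34 - (-10 - 3)) + 66) = 1/(-13*(34 - 1*(-13)) + 66) = 1/(-13*(34 + 13) + 66) = 1/(-13*47 + 66) = 1/(-611 + 66) = 1/(-545) = -1/545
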